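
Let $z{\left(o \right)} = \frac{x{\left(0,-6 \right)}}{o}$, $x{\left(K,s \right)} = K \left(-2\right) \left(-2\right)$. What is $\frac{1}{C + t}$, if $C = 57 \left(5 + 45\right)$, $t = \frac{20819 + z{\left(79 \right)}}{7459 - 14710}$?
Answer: $\frac{7251}{20644531} \approx 0.00035123$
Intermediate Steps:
$x{\left(K,s \right)} = 4 K$ ($x{\left(K,s \right)} = - 2 K \left(-2\right) = 4 K$)
$z{\left(o \right)} = 0$ ($z{\left(o \right)} = \frac{4 \cdot 0}{o} = \frac{0}{o} = 0$)
$t = - \frac{20819}{7251}$ ($t = \frac{20819 + 0}{7459 - 14710} = \frac{20819}{-7251} = 20819 \left(- \frac{1}{7251}\right) = - \frac{20819}{7251} \approx -2.8712$)
$C = 2850$ ($C = 57 \cdot 50 = 2850$)
$\frac{1}{C + t} = \frac{1}{2850 - \frac{20819}{7251}} = \frac{1}{\frac{20644531}{7251}} = \frac{7251}{20644531}$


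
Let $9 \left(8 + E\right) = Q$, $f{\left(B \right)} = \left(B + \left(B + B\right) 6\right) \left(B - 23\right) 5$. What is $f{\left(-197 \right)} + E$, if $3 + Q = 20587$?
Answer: $\frac{25374412}{9} \approx 2.8194 \cdot 10^{6}$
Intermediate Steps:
$Q = 20584$ ($Q = -3 + 20587 = 20584$)
$f{\left(B \right)} = 65 B \left(-23 + B\right)$ ($f{\left(B \right)} = \left(B + 2 B 6\right) \left(-23 + B\right) 5 = \left(B + 12 B\right) \left(-23 + B\right) 5 = 13 B \left(-23 + B\right) 5 = 65 B \left(-23 + B\right)$)
$E = \frac{20512}{9}$ ($E = -8 + \frac{1}{9} \cdot 20584 = -8 + \frac{20584}{9} = \frac{20512}{9} \approx 2279.1$)
$f{\left(-197 \right)} + E = 65 \left(-197\right) \left(-23 - 197\right) + \frac{20512}{9} = 65 \left(-197\right) \left(-220\right) + \frac{20512}{9} = 2817100 + \frac{20512}{9} = \frac{25374412}{9}$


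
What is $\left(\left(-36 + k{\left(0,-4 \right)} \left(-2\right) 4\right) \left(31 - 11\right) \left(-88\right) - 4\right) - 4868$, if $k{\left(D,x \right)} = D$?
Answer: $58488$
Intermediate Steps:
$\left(\left(-36 + k{\left(0,-4 \right)} \left(-2\right) 4\right) \left(31 - 11\right) \left(-88\right) - 4\right) - 4868 = \left(\left(-36 + 0 \left(-2\right) 4\right) \left(31 - 11\right) \left(-88\right) - 4\right) - 4868 = \left(\left(-36 + 0 \cdot 4\right) 20 \left(-88\right) - 4\right) - 4868 = \left(\left(-36 + 0\right) 20 \left(-88\right) - 4\right) - 4868 = \left(\left(-36\right) 20 \left(-88\right) - 4\right) - 4868 = \left(\left(-720\right) \left(-88\right) - 4\right) - 4868 = \left(63360 - 4\right) - 4868 = 63356 - 4868 = 58488$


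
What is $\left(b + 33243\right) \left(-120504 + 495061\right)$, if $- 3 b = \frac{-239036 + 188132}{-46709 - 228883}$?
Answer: $\frac{142979142452734}{11483} \approx 1.2451 \cdot 10^{10}$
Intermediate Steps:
$b = - \frac{707}{11483}$ ($b = - \frac{\left(-239036 + 188132\right) \frac{1}{-46709 - 228883}}{3} = - \frac{\left(-50904\right) \frac{1}{-275592}}{3} = - \frac{\left(-50904\right) \left(- \frac{1}{275592}\right)}{3} = \left(- \frac{1}{3}\right) \frac{2121}{11483} = - \frac{707}{11483} \approx -0.061569$)
$\left(b + 33243\right) \left(-120504 + 495061\right) = \left(- \frac{707}{11483} + 33243\right) \left(-120504 + 495061\right) = \frac{381728662}{11483} \cdot 374557 = \frac{142979142452734}{11483}$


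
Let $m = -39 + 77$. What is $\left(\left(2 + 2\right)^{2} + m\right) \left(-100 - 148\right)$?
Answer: $-13392$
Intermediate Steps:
$m = 38$
$\left(\left(2 + 2\right)^{2} + m\right) \left(-100 - 148\right) = \left(\left(2 + 2\right)^{2} + 38\right) \left(-100 - 148\right) = \left(4^{2} + 38\right) \left(-100 - 148\right) = \left(16 + 38\right) \left(-248\right) = 54 \left(-248\right) = -13392$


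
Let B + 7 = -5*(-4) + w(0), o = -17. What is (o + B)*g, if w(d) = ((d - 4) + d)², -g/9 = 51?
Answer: -5508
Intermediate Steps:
g = -459 (g = -9*51 = -459)
w(d) = (-4 + 2*d)² (w(d) = ((-4 + d) + d)² = (-4 + 2*d)²)
B = 29 (B = -7 + (-5*(-4) + 4*(-2 + 0)²) = -7 + (20 + 4*(-2)²) = -7 + (20 + 4*4) = -7 + (20 + 16) = -7 + 36 = 29)
(o + B)*g = (-17 + 29)*(-459) = 12*(-459) = -5508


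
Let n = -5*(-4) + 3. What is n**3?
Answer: 12167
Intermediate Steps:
n = 23 (n = 20 + 3 = 23)
n**3 = 23**3 = 12167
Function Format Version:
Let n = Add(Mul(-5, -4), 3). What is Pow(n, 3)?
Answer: 12167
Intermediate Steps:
n = 23 (n = Add(20, 3) = 23)
Pow(n, 3) = Pow(23, 3) = 12167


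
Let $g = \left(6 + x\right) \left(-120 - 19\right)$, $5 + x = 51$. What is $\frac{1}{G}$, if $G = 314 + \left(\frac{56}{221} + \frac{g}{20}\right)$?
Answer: $- \frac{1105}{52097} \approx -0.02121$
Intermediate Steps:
$x = 46$ ($x = -5 + 51 = 46$)
$g = -7228$ ($g = \left(6 + 46\right) \left(-120 - 19\right) = 52 \left(-139\right) = -7228$)
$G = - \frac{52097}{1105}$ ($G = 314 + \left(\frac{56}{221} - \frac{7228}{20}\right) = 314 + \left(56 \cdot \frac{1}{221} - \frac{1807}{5}\right) = 314 + \left(\frac{56}{221} - \frac{1807}{5}\right) = 314 - \frac{399067}{1105} = - \frac{52097}{1105} \approx -47.147$)
$\frac{1}{G} = \frac{1}{- \frac{52097}{1105}} = - \frac{1105}{52097}$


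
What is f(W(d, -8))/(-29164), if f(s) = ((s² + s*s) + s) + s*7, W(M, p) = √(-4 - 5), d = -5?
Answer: 9/14582 - 6*I/7291 ≈ 0.0006172 - 0.00082293*I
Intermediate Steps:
W(M, p) = 3*I (W(M, p) = √(-9) = 3*I)
f(s) = 2*s² + 8*s (f(s) = ((s² + s²) + s) + 7*s = (2*s² + s) + 7*s = (s + 2*s²) + 7*s = 2*s² + 8*s)
f(W(d, -8))/(-29164) = (2*(3*I)*(4 + 3*I))/(-29164) = (6*I*(4 + 3*I))*(-1/29164) = -3*I*(4 + 3*I)/14582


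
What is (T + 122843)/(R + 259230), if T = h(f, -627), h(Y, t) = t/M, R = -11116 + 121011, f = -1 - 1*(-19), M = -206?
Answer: 5061257/15207950 ≈ 0.33280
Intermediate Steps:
f = 18 (f = -1 + 19 = 18)
R = 109895
h(Y, t) = -t/206 (h(Y, t) = t/(-206) = t*(-1/206) = -t/206)
T = 627/206 (T = -1/206*(-627) = 627/206 ≈ 3.0437)
(T + 122843)/(R + 259230) = (627/206 + 122843)/(109895 + 259230) = (25306285/206)/369125 = (25306285/206)*(1/369125) = 5061257/15207950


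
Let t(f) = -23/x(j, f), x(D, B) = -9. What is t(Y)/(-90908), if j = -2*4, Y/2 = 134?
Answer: -23/818172 ≈ -2.8111e-5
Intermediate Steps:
Y = 268 (Y = 2*134 = 268)
j = -8
t(f) = 23/9 (t(f) = -23/(-9) = -23*(-⅑) = 23/9)
t(Y)/(-90908) = (23/9)/(-90908) = (23/9)*(-1/90908) = -23/818172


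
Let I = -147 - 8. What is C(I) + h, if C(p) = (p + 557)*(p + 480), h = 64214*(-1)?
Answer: 66436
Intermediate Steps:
I = -155
h = -64214
C(p) = (480 + p)*(557 + p) (C(p) = (557 + p)*(480 + p) = (480 + p)*(557 + p))
C(I) + h = (267360 + (-155)² + 1037*(-155)) - 64214 = (267360 + 24025 - 160735) - 64214 = 130650 - 64214 = 66436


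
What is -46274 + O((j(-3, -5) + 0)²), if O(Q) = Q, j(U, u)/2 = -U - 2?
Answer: -46270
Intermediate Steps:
j(U, u) = -4 - 2*U (j(U, u) = 2*(-U - 2) = 2*(-2 - U) = -4 - 2*U)
-46274 + O((j(-3, -5) + 0)²) = -46274 + ((-4 - 2*(-3)) + 0)² = -46274 + ((-4 + 6) + 0)² = -46274 + (2 + 0)² = -46274 + 2² = -46274 + 4 = -46270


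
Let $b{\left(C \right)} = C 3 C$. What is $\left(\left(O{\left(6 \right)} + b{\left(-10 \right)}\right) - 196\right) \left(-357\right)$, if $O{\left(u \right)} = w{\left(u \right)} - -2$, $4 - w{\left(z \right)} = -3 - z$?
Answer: $-42483$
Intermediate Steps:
$w{\left(z \right)} = 7 + z$ ($w{\left(z \right)} = 4 - \left(-3 - z\right) = 4 + \left(3 + z\right) = 7 + z$)
$b{\left(C \right)} = 3 C^{2}$ ($b{\left(C \right)} = 3 C C = 3 C^{2}$)
$O{\left(u \right)} = 9 + u$ ($O{\left(u \right)} = \left(7 + u\right) - -2 = \left(7 + u\right) + 2 = 9 + u$)
$\left(\left(O{\left(6 \right)} + b{\left(-10 \right)}\right) - 196\right) \left(-357\right) = \left(\left(\left(9 + 6\right) + 3 \left(-10\right)^{2}\right) - 196\right) \left(-357\right) = \left(\left(15 + 3 \cdot 100\right) - 196\right) \left(-357\right) = \left(\left(15 + 300\right) - 196\right) \left(-357\right) = \left(315 - 196\right) \left(-357\right) = 119 \left(-357\right) = -42483$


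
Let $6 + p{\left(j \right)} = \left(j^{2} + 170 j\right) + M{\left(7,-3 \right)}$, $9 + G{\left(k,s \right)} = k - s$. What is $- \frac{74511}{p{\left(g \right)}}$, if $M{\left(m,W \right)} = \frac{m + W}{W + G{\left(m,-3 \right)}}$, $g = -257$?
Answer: $- \frac{74511}{22351} \approx -3.3337$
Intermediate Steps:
$G{\left(k,s \right)} = -9 + k - s$ ($G{\left(k,s \right)} = -9 + \left(k - s\right) = -9 + k - s$)
$M{\left(m,W \right)} = \frac{W + m}{-6 + W + m}$ ($M{\left(m,W \right)} = \frac{m + W}{W - \left(6 - m\right)} = \frac{W + m}{W + \left(-9 + m + 3\right)} = \frac{W + m}{W + \left(-6 + m\right)} = \frac{W + m}{-6 + W + m}$)
$p{\left(j \right)} = -8 + j^{2} + 170 j$ ($p{\left(j \right)} = -6 + \left(\left(j^{2} + 170 j\right) + \frac{-3 + 7}{-6 - 3 + 7}\right) = -6 + \left(\left(j^{2} + 170 j\right) + \frac{1}{-2} \cdot 4\right) = -6 - \left(2 - j^{2} - 170 j\right) = -6 + \left(-2 + j^{2} + 170 j\right) = -8 + j^{2} + 170 j$)
$- \frac{74511}{p{\left(g \right)}} = - \frac{74511}{-8 + \left(-257\right)^{2} + 170 \left(-257\right)} = - \frac{74511}{-8 + 66049 - 43690} = - \frac{74511}{22351}$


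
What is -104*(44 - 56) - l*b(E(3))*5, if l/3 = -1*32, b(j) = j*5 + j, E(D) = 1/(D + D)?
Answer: 1728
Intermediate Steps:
E(D) = 1/(2*D)
b(j) = 6*j (b(j) = 5*j + j = 6*j)
l = -96 (l = 3*(-1*32) = 3*(-32) = -96)
-104*(44 - 56) - l*b(E(3))*5 = -104*(44 - 56) - (-576*(½)/3)*5 = -104*(-12) - (-576*(½)*(⅓))*5 = 1248 - (-576/6)*5 = 1248 - (-96*1)*5 = 1248 - (-96)*5 = 1248 - 1*(-480) = 1248 + 480 = 1728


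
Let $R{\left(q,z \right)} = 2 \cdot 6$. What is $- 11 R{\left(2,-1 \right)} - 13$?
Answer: $-145$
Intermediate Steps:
$R{\left(q,z \right)} = 12$
$- 11 R{\left(2,-1 \right)} - 13 = \left(-11\right) 12 - 13 = -132 - 13 = -145$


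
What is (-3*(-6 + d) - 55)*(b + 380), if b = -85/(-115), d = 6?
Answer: -481635/23 ≈ -20941.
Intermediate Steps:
b = 17/23 (b = -85*(-1/115) = 17/23 ≈ 0.73913)
(-3*(-6 + d) - 55)*(b + 380) = (-3*(-6 + 6) - 55)*(17/23 + 380) = (-3*0 - 55)*(8757/23) = (0 - 55)*(8757/23) = -55*8757/23 = -481635/23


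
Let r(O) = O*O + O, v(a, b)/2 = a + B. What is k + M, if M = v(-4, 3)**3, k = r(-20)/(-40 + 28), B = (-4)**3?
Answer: -7546463/3 ≈ -2.5155e+6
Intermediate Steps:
B = -64
v(a, b) = -128 + 2*a (v(a, b) = 2*(a - 64) = 2*(-64 + a) = -128 + 2*a)
r(O) = O + O**2 (r(O) = O**2 + O = O + O**2)
k = -95/3 (k = (-20*(1 - 20))/(-40 + 28) = -20*(-19)/(-12) = 380*(-1/12) = -95/3 ≈ -31.667)
M = -2515456 (M = (-128 + 2*(-4))**3 = (-128 - 8)**3 = (-136)**3 = -2515456)
k + M = -95/3 - 2515456 = -7546463/3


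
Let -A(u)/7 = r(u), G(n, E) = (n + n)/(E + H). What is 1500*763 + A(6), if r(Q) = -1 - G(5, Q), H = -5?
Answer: 1144577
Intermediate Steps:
G(n, E) = 2*n/(-5 + E) (G(n, E) = (n + n)/(E - 5) = (2*n)/(-5 + E) = 2*n/(-5 + E))
r(Q) = -1 - 10/(-5 + Q) (r(Q) = -1 - 2*5/(-5 + Q) = -1 - 10/(-5 + Q))
A(u) = -7*(-5 - u)/(-5 + u)
1500*763 + A(6) = 1500*763 + 7*(5 + 6)/(-5 + 6) = 1144500 + 7*11/1 = 1144500 + 7*1*11 = 1144500 + 77 = 1144577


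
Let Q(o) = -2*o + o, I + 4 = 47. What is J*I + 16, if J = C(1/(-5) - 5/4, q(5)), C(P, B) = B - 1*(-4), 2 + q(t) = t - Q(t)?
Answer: 532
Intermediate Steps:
I = 43 (I = -4 + 47 = 43)
Q(o) = -o
q(t) = -2 + 2*t (q(t) = -2 + (t - (-1)*t) = -2 + (t + t) = -2 + 2*t)
C(P, B) = 4 + B (C(P, B) = B + 4 = 4 + B)
J = 12 (J = 4 + (-2 + 2*5) = 4 + (-2 + 10) = 4 + 8 = 12)
J*I + 16 = 12*43 + 16 = 516 + 16 = 532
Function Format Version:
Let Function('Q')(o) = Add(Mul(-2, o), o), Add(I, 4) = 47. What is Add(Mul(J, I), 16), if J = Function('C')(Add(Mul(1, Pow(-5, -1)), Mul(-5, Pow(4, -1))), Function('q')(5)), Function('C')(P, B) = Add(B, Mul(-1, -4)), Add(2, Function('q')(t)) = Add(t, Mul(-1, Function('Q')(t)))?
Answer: 532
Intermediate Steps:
I = 43 (I = Add(-4, 47) = 43)
Function('Q')(o) = Mul(-1, o)
Function('q')(t) = Add(-2, Mul(2, t)) (Function('q')(t) = Add(-2, Add(t, Mul(-1, Mul(-1, t)))) = Add(-2, Add(t, t)) = Add(-2, Mul(2, t)))
Function('C')(P, B) = Add(4, B) (Function('C')(P, B) = Add(B, 4) = Add(4, B))
J = 12 (J = Add(4, Add(-2, Mul(2, 5))) = Add(4, Add(-2, 10)) = Add(4, 8) = 12)
Add(Mul(J, I), 16) = Add(Mul(12, 43), 16) = Add(516, 16) = 532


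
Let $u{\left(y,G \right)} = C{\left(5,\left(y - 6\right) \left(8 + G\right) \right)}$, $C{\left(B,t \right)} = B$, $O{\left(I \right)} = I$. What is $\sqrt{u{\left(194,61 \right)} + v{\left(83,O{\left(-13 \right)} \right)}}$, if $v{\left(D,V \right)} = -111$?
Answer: $i \sqrt{106} \approx 10.296 i$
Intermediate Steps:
$u{\left(y,G \right)} = 5$
$\sqrt{u{\left(194,61 \right)} + v{\left(83,O{\left(-13 \right)} \right)}} = \sqrt{5 - 111} = \sqrt{-106} = i \sqrt{106}$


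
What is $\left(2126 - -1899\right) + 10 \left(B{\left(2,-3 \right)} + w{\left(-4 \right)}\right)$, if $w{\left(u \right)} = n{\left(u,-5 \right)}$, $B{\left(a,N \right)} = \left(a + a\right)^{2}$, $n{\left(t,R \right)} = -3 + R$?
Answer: $4105$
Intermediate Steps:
$B{\left(a,N \right)} = 4 a^{2}$ ($B{\left(a,N \right)} = \left(2 a\right)^{2} = 4 a^{2}$)
$w{\left(u \right)} = -8$ ($w{\left(u \right)} = -3 - 5 = -8$)
$\left(2126 - -1899\right) + 10 \left(B{\left(2,-3 \right)} + w{\left(-4 \right)}\right) = \left(2126 - -1899\right) + 10 \left(4 \cdot 2^{2} - 8\right) = \left(2126 + 1899\right) + 10 \left(4 \cdot 4 - 8\right) = 4025 + 10 \left(16 - 8\right) = 4025 + 10 \cdot 8 = 4025 + 80 = 4105$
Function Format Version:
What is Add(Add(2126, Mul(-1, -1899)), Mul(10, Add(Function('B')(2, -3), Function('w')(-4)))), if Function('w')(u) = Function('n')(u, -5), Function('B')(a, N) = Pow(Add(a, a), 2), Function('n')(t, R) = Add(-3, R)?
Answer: 4105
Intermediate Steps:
Function('B')(a, N) = Mul(4, Pow(a, 2)) (Function('B')(a, N) = Pow(Mul(2, a), 2) = Mul(4, Pow(a, 2)))
Function('w')(u) = -8 (Function('w')(u) = Add(-3, -5) = -8)
Add(Add(2126, Mul(-1, -1899)), Mul(10, Add(Function('B')(2, -3), Function('w')(-4)))) = Add(Add(2126, Mul(-1, -1899)), Mul(10, Add(Mul(4, Pow(2, 2)), -8))) = Add(Add(2126, 1899), Mul(10, Add(Mul(4, 4), -8))) = Add(4025, Mul(10, Add(16, -8))) = Add(4025, Mul(10, 8)) = Add(4025, 80) = 4105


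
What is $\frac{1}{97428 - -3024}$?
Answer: $\frac{1}{100452} \approx 9.955 \cdot 10^{-6}$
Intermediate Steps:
$\frac{1}{97428 - -3024} = \frac{1}{97428 + 3024} = \frac{1}{100452}$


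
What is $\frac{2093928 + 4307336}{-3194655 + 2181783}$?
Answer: $- \frac{800158}{126609} \approx -6.3199$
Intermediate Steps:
$\frac{2093928 + 4307336}{-3194655 + 2181783} = \frac{6401264}{-1012872} = 6401264 \left(- \frac{1}{1012872}\right) = - \frac{800158}{126609}$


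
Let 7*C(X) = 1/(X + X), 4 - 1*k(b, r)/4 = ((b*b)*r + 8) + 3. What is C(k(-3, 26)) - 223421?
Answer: -3015289817/13496 ≈ -2.2342e+5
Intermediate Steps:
k(b, r) = -28 - 4*r*b² (k(b, r) = 16 - 4*(((b*b)*r + 8) + 3) = 16 - 4*((b²*r + 8) + 3) = 16 - 4*((r*b² + 8) + 3) = 16 - 4*((8 + r*b²) + 3) = 16 - 4*(11 + r*b²) = 16 + (-44 - 4*r*b²) = -28 - 4*r*b²)
C(X) = 1/(14*X) (C(X) = 1/(7*(X + X)) = 1/(7*((2*X))) = (1/(2*X))/7 = 1/(14*X))
C(k(-3, 26)) - 223421 = 1/(14*(-28 - 4*26*(-3)²)) - 223421 = 1/(14*(-28 - 4*26*9)) - 223421 = 1/(14*(-28 - 936)) - 223421 = (1/14)/(-964) - 223421 = (1/14)*(-1/964) - 223421 = -1/13496 - 223421 = -3015289817/13496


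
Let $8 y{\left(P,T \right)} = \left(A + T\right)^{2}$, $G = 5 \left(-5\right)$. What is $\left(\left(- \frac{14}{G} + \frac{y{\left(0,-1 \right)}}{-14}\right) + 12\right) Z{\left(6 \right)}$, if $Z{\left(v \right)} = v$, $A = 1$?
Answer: $\frac{1884}{25} \approx 75.36$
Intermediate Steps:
$G = -25$
$y{\left(P,T \right)} = \frac{\left(1 + T\right)^{2}}{8}$
$\left(\left(- \frac{14}{G} + \frac{y{\left(0,-1 \right)}}{-14}\right) + 12\right) Z{\left(6 \right)} = \left(\left(- \frac{14}{-25} + \frac{\frac{1}{8} \left(1 - 1\right)^{2}}{-14}\right) + 12\right) 6 = \left(\left(\left(-14\right) \left(- \frac{1}{25}\right) + \frac{0^{2}}{8} \left(- \frac{1}{14}\right)\right) + 12\right) 6 = \left(\left(\frac{14}{25} + \frac{1}{8} \cdot 0 \left(- \frac{1}{14}\right)\right) + 12\right) 6 = \left(\left(\frac{14}{25} + 0 \left(- \frac{1}{14}\right)\right) + 12\right) 6 = \left(\left(\frac{14}{25} + 0\right) + 12\right) 6 = \left(\frac{14}{25} + 12\right) 6 = \frac{314}{25} \cdot 6 = \frac{1884}{25}$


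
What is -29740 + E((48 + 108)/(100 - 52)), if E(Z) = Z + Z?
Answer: -59467/2 ≈ -29734.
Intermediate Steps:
E(Z) = 2*Z
-29740 + E((48 + 108)/(100 - 52)) = -29740 + 2*((48 + 108)/(100 - 52)) = -29740 + 2*(156/48) = -29740 + 2*(156*(1/48)) = -29740 + 2*(13/4) = -29740 + 13/2 = -59467/2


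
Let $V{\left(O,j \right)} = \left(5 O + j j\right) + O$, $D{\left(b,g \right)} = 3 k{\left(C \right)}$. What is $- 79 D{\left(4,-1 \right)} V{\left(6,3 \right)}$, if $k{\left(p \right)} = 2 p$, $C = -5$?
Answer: $106650$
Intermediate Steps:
$D{\left(b,g \right)} = -30$ ($D{\left(b,g \right)} = 3 \cdot 2 \left(-5\right) = 3 \left(-10\right) = -30$)
$V{\left(O,j \right)} = j^{2} + 6 O$ ($V{\left(O,j \right)} = \left(5 O + j^{2}\right) + O = \left(j^{2} + 5 O\right) + O = j^{2} + 6 O$)
$- 79 D{\left(4,-1 \right)} V{\left(6,3 \right)} = \left(-79\right) \left(-30\right) \left(3^{2} + 6 \cdot 6\right) = 2370 \left(9 + 36\right) = 2370 \cdot 45 = 106650$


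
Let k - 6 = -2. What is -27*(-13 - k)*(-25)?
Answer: -11475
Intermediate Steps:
k = 4 (k = 6 - 2 = 4)
-27*(-13 - k)*(-25) = -27*(-13 - 1*4)*(-25) = -27*(-13 - 4)*(-25) = -27*(-17)*(-25) = 459*(-25) = -11475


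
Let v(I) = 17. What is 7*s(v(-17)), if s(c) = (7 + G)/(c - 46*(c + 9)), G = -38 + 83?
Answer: -364/1179 ≈ -0.30874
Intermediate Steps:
G = 45
s(c) = 52/(-414 - 45*c) (s(c) = (7 + 45)/(c - 46*(c + 9)) = 52/(c - 46*(9 + c)) = 52/(c + (-414 - 46*c)) = 52/(-414 - 45*c))
7*s(v(-17)) = 7*(-52/(414 + 45*17)) = 7*(-52/(414 + 765)) = 7*(-52/1179) = -364/1179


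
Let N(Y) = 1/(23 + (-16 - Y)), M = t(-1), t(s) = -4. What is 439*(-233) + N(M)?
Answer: -1125156/11 ≈ -1.0229e+5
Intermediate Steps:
M = -4
N(Y) = 1/(7 - Y)
439*(-233) + N(M) = 439*(-233) - 1/(-7 - 4) = -102287 - 1/(-11) = -102287 - 1*(-1/11) = -102287 + 1/11 = -1125156/11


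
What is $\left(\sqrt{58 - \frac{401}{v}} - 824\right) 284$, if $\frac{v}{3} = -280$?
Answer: $-234016 + \frac{71 \sqrt{10315410}}{105} \approx -2.3184 \cdot 10^{5}$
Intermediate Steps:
$v = -840$ ($v = 3 \left(-280\right) = -840$)
$\left(\sqrt{58 - \frac{401}{v}} - 824\right) 284 = \left(\sqrt{58 - \frac{401}{-840}} - 824\right) 284 = \left(\sqrt{58 - - \frac{401}{840}} - 824\right) 284 = \left(\sqrt{58 + \frac{401}{840}} - 824\right) 284 = \left(\sqrt{\frac{49121}{840}} - 824\right) 284 = \left(\frac{\sqrt{10315410}}{420} - 824\right) 284 = \left(-824 + \frac{\sqrt{10315410}}{420}\right) 284 = -234016 + \frac{71 \sqrt{10315410}}{105}$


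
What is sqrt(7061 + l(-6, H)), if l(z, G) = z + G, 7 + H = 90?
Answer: sqrt(7138) ≈ 84.487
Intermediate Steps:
H = 83 (H = -7 + 90 = 83)
l(z, G) = G + z
sqrt(7061 + l(-6, H)) = sqrt(7061 + (83 - 6)) = sqrt(7061 + 77) = sqrt(7138)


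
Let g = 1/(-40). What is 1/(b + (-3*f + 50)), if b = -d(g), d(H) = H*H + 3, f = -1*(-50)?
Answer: -1600/164801 ≈ -0.0097087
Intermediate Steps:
f = 50
g = -1/40 ≈ -0.025000
d(H) = 3 + H**2 (d(H) = H**2 + 3 = 3 + H**2)
b = -4801/1600 (b = -(3 + (-1/40)**2) = -(3 + 1/1600) = -1*4801/1600 = -4801/1600 ≈ -3.0006)
1/(b + (-3*f + 50)) = 1/(-4801/1600 + (-3*50 + 50)) = 1/(-4801/1600 + (-150 + 50)) = 1/(-4801/1600 - 100) = 1/(-164801/1600) = -1600/164801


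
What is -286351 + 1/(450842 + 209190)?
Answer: -189000823231/660032 ≈ -2.8635e+5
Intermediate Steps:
-286351 + 1/(450842 + 209190) = -286351 + 1/660032 = -189000823231/660032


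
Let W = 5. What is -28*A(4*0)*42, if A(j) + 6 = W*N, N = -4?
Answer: 30576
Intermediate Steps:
A(j) = -26 (A(j) = -6 + 5*(-4) = -6 - 20 = -26)
-28*A(4*0)*42 = -28*(-26)*42 = 728*42 = 30576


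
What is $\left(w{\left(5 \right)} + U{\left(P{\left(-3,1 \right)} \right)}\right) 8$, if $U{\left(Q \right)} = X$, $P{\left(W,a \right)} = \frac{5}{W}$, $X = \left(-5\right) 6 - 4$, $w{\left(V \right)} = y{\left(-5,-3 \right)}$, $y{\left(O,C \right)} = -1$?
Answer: $-280$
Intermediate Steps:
$w{\left(V \right)} = -1$
$X = -34$ ($X = -30 - 4 = -34$)
$U{\left(Q \right)} = -34$
$\left(w{\left(5 \right)} + U{\left(P{\left(-3,1 \right)} \right)}\right) 8 = \left(-1 - 34\right) 8 = \left(-35\right) 8 = -280$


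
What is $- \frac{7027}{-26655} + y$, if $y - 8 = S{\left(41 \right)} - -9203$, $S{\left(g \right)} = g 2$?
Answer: $\frac{247711942}{26655} \approx 9293.3$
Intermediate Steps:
$S{\left(g \right)} = 2 g$
$y = 9293$ ($y = 8 + \left(2 \cdot 41 - -9203\right) = 8 + \left(82 + 9203\right) = 8 + 9285 = 9293$)
$- \frac{7027}{-26655} + y = - \frac{7027}{-26655} + 9293 = \left(-7027\right) \left(- \frac{1}{26655}\right) + 9293 = \frac{7027}{26655} + 9293 = \frac{247711942}{26655}$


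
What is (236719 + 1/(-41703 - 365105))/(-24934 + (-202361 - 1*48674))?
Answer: -96299182951/112266396952 ≈ -0.85777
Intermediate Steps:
(236719 + 1/(-41703 - 365105))/(-24934 + (-202361 - 1*48674)) = (236719 + 1/(-406808))/(-24934 + (-202361 - 48674)) = (236719 - 1/406808)/(-24934 - 251035) = (96299182951/406808)/(-275969) = (96299182951/406808)*(-1/275969) = -96299182951/112266396952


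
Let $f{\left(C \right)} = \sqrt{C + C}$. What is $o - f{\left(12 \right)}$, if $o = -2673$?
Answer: $-2673 - 2 \sqrt{6} \approx -2677.9$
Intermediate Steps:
$f{\left(C \right)} = \sqrt{2} \sqrt{C}$ ($f{\left(C \right)} = \sqrt{2 C} = \sqrt{2} \sqrt{C}$)
$o - f{\left(12 \right)} = -2673 - \sqrt{2} \sqrt{12} = -2673 - \sqrt{2} \cdot 2 \sqrt{3} = -2673 - 2 \sqrt{6}$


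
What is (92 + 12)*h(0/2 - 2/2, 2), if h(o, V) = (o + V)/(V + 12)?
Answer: 52/7 ≈ 7.4286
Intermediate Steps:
h(o, V) = (V + o)/(12 + V)
(92 + 12)*h(0/2 - 2/2, 2) = (92 + 12)*((2 + (0/2 - 2/2))/(12 + 2)) = 104*((2 + (0*(½) - 2*½))/14) = 104*((2 + (0 - 1))/14) = 104*((2 - 1)/14) = 104*((1/14)*1) = 104*(1/14) = 52/7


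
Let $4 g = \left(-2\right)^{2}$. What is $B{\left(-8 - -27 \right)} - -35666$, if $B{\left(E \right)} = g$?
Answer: $35667$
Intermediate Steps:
$g = 1$ ($g = \frac{\left(-2\right)^{2}}{4} = \frac{1}{4} \cdot 4 = 1$)
$B{\left(E \right)} = 1$
$B{\left(-8 - -27 \right)} - -35666 = 1 - -35666 = 1 + 35666 = 35667$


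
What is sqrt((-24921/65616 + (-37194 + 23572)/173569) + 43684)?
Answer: 101*sqrt(3857237933959130435)/949075292 ≈ 209.01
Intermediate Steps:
sqrt((-24921/65616 + (-37194 + 23572)/173569) + 43684) = sqrt((-24921*1/65616 - 13622*1/173569) + 43684) = sqrt((-8307/21872 - 13622/173569) + 43684) = sqrt(-1739778067/3796301168 + 43684) = sqrt(165835880444845/3796301168) = 101*sqrt(3857237933959130435)/949075292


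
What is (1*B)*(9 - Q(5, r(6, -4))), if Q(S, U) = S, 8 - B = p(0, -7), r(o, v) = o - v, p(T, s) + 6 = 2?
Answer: 48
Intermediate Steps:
p(T, s) = -4 (p(T, s) = -6 + 2 = -4)
B = 12 (B = 8 - 1*(-4) = 8 + 4 = 12)
(1*B)*(9 - Q(5, r(6, -4))) = (1*12)*(9 - 1*5) = 12*(9 - 5) = 12*4 = 48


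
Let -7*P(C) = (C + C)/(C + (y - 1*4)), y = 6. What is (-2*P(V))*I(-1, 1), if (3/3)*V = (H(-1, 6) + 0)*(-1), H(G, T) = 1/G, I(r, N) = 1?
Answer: 4/21 ≈ 0.19048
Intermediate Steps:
H(G, T) = 1/G
V = 1 (V = (1/(-1) + 0)*(-1) = (-1 + 0)*(-1) = -1*(-1) = 1)
P(C) = -2*C/(7*(2 + C)) (P(C) = -(C + C)/(7*(C + (6 - 1*4))) = -2*C/(7*(C + (6 - 4))) = -2*C/(7*(C + 2)) = -2*C/(7*(2 + C)))
(-2*P(V))*I(-1, 1) = -(-4)/(14 + 7*1)*1 = -(-4)/(14 + 7)*1 = -(-4)/21*1 = -2*(-2/21)*1 = (4/21)*1 = 4/21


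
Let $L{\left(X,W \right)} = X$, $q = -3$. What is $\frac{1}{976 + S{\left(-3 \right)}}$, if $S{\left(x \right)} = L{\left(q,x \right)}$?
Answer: $\frac{1}{973} \approx 0.0010277$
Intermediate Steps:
$S{\left(x \right)} = -3$
$\frac{1}{976 + S{\left(-3 \right)}} = \frac{1}{976 - 3} = \frac{1}{973}$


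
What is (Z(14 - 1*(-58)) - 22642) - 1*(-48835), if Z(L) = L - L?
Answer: 26193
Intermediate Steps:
Z(L) = 0
(Z(14 - 1*(-58)) - 22642) - 1*(-48835) = (0 - 22642) - 1*(-48835) = -22642 + 48835 = 26193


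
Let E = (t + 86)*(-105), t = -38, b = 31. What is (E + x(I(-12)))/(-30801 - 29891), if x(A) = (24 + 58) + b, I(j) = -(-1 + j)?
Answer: 4927/60692 ≈ 0.081180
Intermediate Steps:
I(j) = 1 - j
E = -5040 (E = (-38 + 86)*(-105) = 48*(-105) = -5040)
x(A) = 113 (x(A) = (24 + 58) + 31 = 82 + 31 = 113)
(E + x(I(-12)))/(-30801 - 29891) = (-5040 + 113)/(-30801 - 29891) = -4927/(-60692) = -4927*(-1/60692) = 4927/60692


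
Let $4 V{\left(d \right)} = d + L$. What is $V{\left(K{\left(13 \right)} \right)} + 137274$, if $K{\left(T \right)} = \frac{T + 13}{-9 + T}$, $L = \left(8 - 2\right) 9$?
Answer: $\frac{1098313}{8} \approx 1.3729 \cdot 10^{5}$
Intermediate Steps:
$L = 54$ ($L = 6 \cdot 9 = 54$)
$K{\left(T \right)} = \frac{13 + T}{-9 + T}$
$V{\left(d \right)} = \frac{27}{2} + \frac{d}{4}$ ($V{\left(d \right)} = \frac{d + 54}{4} = \frac{54 + d}{4} = \frac{27}{2} + \frac{d}{4}$)
$V{\left(K{\left(13 \right)} \right)} + 137274 = \left(\frac{27}{2} + \frac{\frac{1}{-9 + 13} \left(13 + 13\right)}{4}\right) + 137274 = \left(\frac{27}{2} + \frac{\frac{1}{4} \cdot 26}{4}\right) + 137274 = \left(\frac{27}{2} + \frac{1}{4} \cdot \frac{13}{2}\right) + 137274 = \left(\frac{27}{2} + \frac{13}{8}\right) + 137274 = \frac{121}{8} + 137274 = \frac{1098313}{8}$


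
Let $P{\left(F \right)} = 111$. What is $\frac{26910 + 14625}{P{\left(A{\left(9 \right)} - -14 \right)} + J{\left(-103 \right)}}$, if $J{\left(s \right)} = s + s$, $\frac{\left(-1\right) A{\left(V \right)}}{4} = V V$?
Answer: $- \frac{8307}{19} \approx -437.21$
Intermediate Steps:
$A{\left(V \right)} = - 4 V^{2}$ ($A{\left(V \right)} = - 4 V V = - 4 V^{2}$)
$J{\left(s \right)} = 2 s$
$\frac{26910 + 14625}{P{\left(A{\left(9 \right)} - -14 \right)} + J{\left(-103 \right)}} = \frac{26910 + 14625}{111 + 2 \left(-103\right)} = \frac{41535}{111 - 206} = \frac{41535}{-95} = 41535 \left(- \frac{1}{95}\right) = - \frac{8307}{19}$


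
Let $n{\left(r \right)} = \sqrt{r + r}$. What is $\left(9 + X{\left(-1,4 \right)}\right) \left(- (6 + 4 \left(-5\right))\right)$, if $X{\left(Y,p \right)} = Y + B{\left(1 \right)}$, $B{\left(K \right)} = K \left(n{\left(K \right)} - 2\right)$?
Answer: $84 + 14 \sqrt{2} \approx 103.8$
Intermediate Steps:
$n{\left(r \right)} = \sqrt{2} \sqrt{r}$ ($n{\left(r \right)} = \sqrt{2 r} = \sqrt{2} \sqrt{r}$)
$B{\left(K \right)} = K \left(-2 + \sqrt{2} \sqrt{K}\right)$ ($B{\left(K \right)} = K \left(\sqrt{2} \sqrt{K} - 2\right) = K \left(-2 + \sqrt{2} \sqrt{K}\right)$)
$X{\left(Y,p \right)} = -2 + Y + \sqrt{2}$ ($X{\left(Y,p \right)} = Y + 1 \left(-2 + \sqrt{2} \sqrt{1}\right) = Y + 1 \left(-2 + \sqrt{2} \cdot 1\right) = Y + 1 \left(-2 + \sqrt{2}\right) = Y - \left(2 - \sqrt{2}\right) = -2 + Y + \sqrt{2}$)
$\left(9 + X{\left(-1,4 \right)}\right) \left(- (6 + 4 \left(-5\right))\right) = \left(9 - \left(3 - \sqrt{2}\right)\right) \left(- (6 + 4 \left(-5\right))\right) = \left(9 - \left(3 - \sqrt{2}\right)\right) \left(- (6 - 20)\right) = \left(6 + \sqrt{2}\right) \left(\left(-1\right) \left(-14\right)\right) = \left(6 + \sqrt{2}\right) 14 = 84 + 14 \sqrt{2}$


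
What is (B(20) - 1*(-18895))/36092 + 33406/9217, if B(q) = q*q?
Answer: 1383531367/332659964 ≈ 4.1590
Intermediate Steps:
B(q) = q²
(B(20) - 1*(-18895))/36092 + 33406/9217 = (20² - 1*(-18895))/36092 + 33406/9217 = (400 + 18895)*(1/36092) + 33406*(1/9217) = 19295*(1/36092) + 33406/9217 = 19295/36092 + 33406/9217 = 1383531367/332659964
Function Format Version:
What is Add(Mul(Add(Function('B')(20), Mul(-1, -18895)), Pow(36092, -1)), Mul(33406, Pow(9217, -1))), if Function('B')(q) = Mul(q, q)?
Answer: Rational(1383531367, 332659964) ≈ 4.1590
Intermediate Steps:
Function('B')(q) = Pow(q, 2)
Add(Mul(Add(Function('B')(20), Mul(-1, -18895)), Pow(36092, -1)), Mul(33406, Pow(9217, -1))) = Add(Mul(Add(Pow(20, 2), Mul(-1, -18895)), Pow(36092, -1)), Mul(33406, Pow(9217, -1))) = Add(Mul(Add(400, 18895), Rational(1, 36092)), Mul(33406, Rational(1, 9217))) = Add(Mul(19295, Rational(1, 36092)), Rational(33406, 9217)) = Add(Rational(19295, 36092), Rational(33406, 9217)) = Rational(1383531367, 332659964)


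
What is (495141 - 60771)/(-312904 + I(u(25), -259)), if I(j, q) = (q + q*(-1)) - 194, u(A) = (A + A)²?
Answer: -72395/52183 ≈ -1.3873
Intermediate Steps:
u(A) = 4*A² (u(A) = (2*A)² = 4*A²)
I(j, q) = -194 (I(j, q) = (q - q) - 194 = 0 - 194 = -194)
(495141 - 60771)/(-312904 + I(u(25), -259)) = (495141 - 60771)/(-312904 - 194) = 434370/(-313098) = 434370*(-1/313098) = -72395/52183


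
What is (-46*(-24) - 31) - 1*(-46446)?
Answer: 47519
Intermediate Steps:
(-46*(-24) - 31) - 1*(-46446) = (1104 - 31) + 46446 = 1073 + 46446 = 47519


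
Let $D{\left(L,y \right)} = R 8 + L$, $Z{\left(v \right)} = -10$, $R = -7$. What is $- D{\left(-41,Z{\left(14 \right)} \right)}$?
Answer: $97$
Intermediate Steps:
$D{\left(L,y \right)} = -56 + L$ ($D{\left(L,y \right)} = \left(-7\right) 8 + L = -56 + L$)
$- D{\left(-41,Z{\left(14 \right)} \right)} = - (-56 - 41) = \left(-1\right) \left(-97\right) = 97$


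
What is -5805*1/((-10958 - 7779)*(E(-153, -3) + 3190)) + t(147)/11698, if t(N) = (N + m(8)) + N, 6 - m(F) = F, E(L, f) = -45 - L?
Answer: 9055968841/361436767474 ≈ 0.025055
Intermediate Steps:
m(F) = 6 - F
t(N) = -2 + 2*N (t(N) = (N + (6 - 1*8)) + N = (N + (6 - 8)) + N = (N - 2) + N = (-2 + N) + N = -2 + 2*N)
-5805*1/((-10958 - 7779)*(E(-153, -3) + 3190)) + t(147)/11698 = -5805*1/((-10958 - 7779)*((-45 - 1*(-153)) + 3190)) + (-2 + 2*147)/11698 = -5805*(-1/(18737*((-45 + 153) + 3190))) + (-2 + 294)*(1/11698) = -5805*(-1/(18737*(108 + 3190))) + 292*(1/11698) = -5805/(3298*(-18737)) + 146/5849 = -5805/(-61794626) + 146/5849 = -5805*(-1/61794626) + 146/5849 = 5805/61794626 + 146/5849 = 9055968841/361436767474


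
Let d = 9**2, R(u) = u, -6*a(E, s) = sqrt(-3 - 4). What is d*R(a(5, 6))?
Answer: -27*I*sqrt(7)/2 ≈ -35.718*I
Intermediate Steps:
a(E, s) = -I*sqrt(7)/6 (a(E, s) = -sqrt(-3 - 4)/6 = -I*sqrt(7)/6)
d = 81
d*R(a(5, 6)) = 81*(-I*sqrt(7)/6) = -27*I*sqrt(7)/2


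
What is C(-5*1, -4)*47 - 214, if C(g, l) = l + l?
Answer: -590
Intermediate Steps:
C(g, l) = 2*l
C(-5*1, -4)*47 - 214 = (2*(-4))*47 - 214 = -8*47 - 214 = -376 - 214 = -590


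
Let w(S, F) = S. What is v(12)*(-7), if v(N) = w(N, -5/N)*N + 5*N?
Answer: -1428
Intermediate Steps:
v(N) = N² + 5*N (v(N) = N*N + 5*N = N² + 5*N)
v(12)*(-7) = (12*(5 + 12))*(-7) = (12*17)*(-7) = 204*(-7) = -1428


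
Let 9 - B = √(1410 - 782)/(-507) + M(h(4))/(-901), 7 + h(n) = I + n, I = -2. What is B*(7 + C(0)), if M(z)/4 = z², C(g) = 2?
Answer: 73881/901 + 6*√157/169 ≈ 82.444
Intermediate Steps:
h(n) = -9 + n (h(n) = -7 + (-2 + n) = -9 + n)
M(z) = 4*z²
B = 8209/901 + 2*√157/507 (B = 9 - (√(1410 - 782)/(-507) + (4*(-9 + 4)²)/(-901)) = 9 - (√628*(-1/507) + (4*(-5)²)*(-1/901)) = 9 - ((2*√157)*(-1/507) + (4*25)*(-1/901)) = 9 - (-2*√157/507 + 100*(-1/901)) = 9 - (-2*√157/507 - 100/901) = 9 - (-100/901 - 2*√157/507) = 9 + (100/901 + 2*√157/507) = 8209/901 + 2*√157/507 ≈ 9.1604)
B*(7 + C(0)) = (8209/901 + 2*√157/507)*(7 + 2) = (8209/901 + 2*√157/507)*9 = 73881/901 + 6*√157/169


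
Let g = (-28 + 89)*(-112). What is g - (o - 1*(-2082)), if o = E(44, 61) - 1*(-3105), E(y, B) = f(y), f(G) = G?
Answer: -12063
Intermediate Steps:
E(y, B) = y
o = 3149 (o = 44 - 1*(-3105) = 44 + 3105 = 3149)
g = -6832 (g = 61*(-112) = -6832)
g - (o - 1*(-2082)) = -6832 - (3149 - 1*(-2082)) = -6832 - (3149 + 2082) = -6832 - 1*5231 = -6832 - 5231 = -12063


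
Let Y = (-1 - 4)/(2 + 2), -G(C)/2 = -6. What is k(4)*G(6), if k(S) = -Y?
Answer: 15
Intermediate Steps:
G(C) = 12 (G(C) = -2*(-6) = 12)
Y = -5/4 ≈ -1.2500
k(S) = 5/4 (k(S) = -1*(-5/4) = 5/4)
k(4)*G(6) = (5/4)*12 = 15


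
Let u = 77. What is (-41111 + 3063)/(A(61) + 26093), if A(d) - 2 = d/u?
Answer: -91553/62793 ≈ -1.4580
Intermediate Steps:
A(d) = 2 + d/77
(-41111 + 3063)/(A(61) + 26093) = (-41111 + 3063)/((2 + (1/77)*61) + 26093) = -38048/((2 + 61/77) + 26093) = -38048/(215/77 + 26093) = -38048/2009376/77 = -38048*77/2009376 = -91553/62793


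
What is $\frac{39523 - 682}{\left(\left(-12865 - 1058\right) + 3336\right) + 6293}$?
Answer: $- \frac{38841}{4294} \approx -9.0454$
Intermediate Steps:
$\frac{39523 - 682}{\left(\left(-12865 - 1058\right) + 3336\right) + 6293} = \frac{38841}{\left(-13923 + 3336\right) + 6293} = \frac{38841}{-10587 + 6293} = \frac{38841}{-4294} = 38841 \left(- \frac{1}{4294}\right) = - \frac{38841}{4294}$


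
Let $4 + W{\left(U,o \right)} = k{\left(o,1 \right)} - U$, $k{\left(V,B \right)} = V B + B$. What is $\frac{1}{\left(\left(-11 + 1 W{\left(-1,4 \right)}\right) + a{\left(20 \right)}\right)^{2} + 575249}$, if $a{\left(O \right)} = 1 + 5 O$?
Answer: $\frac{1}{583713} \approx 1.7132 \cdot 10^{-6}$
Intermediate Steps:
$k{\left(V,B \right)} = B + B V$ ($k{\left(V,B \right)} = B V + B = B + B V$)
$W{\left(U,o \right)} = -3 + o - U$ ($W{\left(U,o \right)} = -4 - \left(U - \left(1 + o\right)\right) = -4 - \left(-1 + U - o\right) = -4 + \left(1 + o - U\right) = -3 + o - U$)
$\frac{1}{\left(\left(-11 + 1 W{\left(-1,4 \right)}\right) + a{\left(20 \right)}\right)^{2} + 575249} = \frac{1}{\left(\left(-11 + 1 \left(-3 + 4 - -1\right)\right) + \left(1 + 5 \cdot 20\right)\right)^{2} + 575249} = \frac{1}{\left(\left(-11 + 1 \left(-3 + 4 + 1\right)\right) + \left(1 + 100\right)\right)^{2} + 575249} = \frac{1}{\left(\left(-11 + 1 \cdot 2\right) + 101\right)^{2} + 575249} = \frac{1}{\left(\left(-11 + 2\right) + 101\right)^{2} + 575249} = \frac{1}{\left(-9 + 101\right)^{2} + 575249} = \frac{1}{92^{2} + 575249} = \frac{1}{8464 + 575249} = \frac{1}{583713}$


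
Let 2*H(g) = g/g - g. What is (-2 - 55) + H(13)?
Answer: -63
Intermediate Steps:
H(g) = ½ - g/2 (H(g) = (g/g - g)/2 = (1 - g)/2 = ½ - g/2)
(-2 - 55) + H(13) = (-2 - 55) + (½ - ½*13) = -57 + (½ - 13/2) = -57 - 6 = -63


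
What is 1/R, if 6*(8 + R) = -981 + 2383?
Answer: 3/677 ≈ 0.0044313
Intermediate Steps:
R = 677/3 (R = -8 + (-981 + 2383)/6 = -8 + (⅙)*1402 = -8 + 701/3 = 677/3 ≈ 225.67)
1/R = 1/(677/3) = 3/677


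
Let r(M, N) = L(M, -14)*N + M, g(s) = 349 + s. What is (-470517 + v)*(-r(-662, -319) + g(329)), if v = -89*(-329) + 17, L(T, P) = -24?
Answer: 2786739204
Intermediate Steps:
v = 29298 (v = 29281 + 17 = 29298)
r(M, N) = M - 24*N (r(M, N) = -24*N + M = M - 24*N)
(-470517 + v)*(-r(-662, -319) + g(329)) = (-470517 + 29298)*(-(-662 - 24*(-319)) + (349 + 329)) = -441219*(-(-662 + 7656) + 678) = -441219*(-1*6994 + 678) = -441219*(-6994 + 678) = -441219*(-6316) = 2786739204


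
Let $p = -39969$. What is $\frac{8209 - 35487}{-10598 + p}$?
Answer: $\frac{27278}{50567} \approx 0.53944$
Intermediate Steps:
$\frac{8209 - 35487}{-10598 + p} = \frac{8209 - 35487}{-10598 - 39969} = - \frac{27278}{-50567} = \left(-27278\right) \left(- \frac{1}{50567}\right) = \frac{27278}{50567}$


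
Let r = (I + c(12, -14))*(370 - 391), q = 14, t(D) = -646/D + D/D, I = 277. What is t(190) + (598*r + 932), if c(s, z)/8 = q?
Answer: -24420662/5 ≈ -4.8841e+6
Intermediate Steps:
t(D) = 1 - 646/D (t(D) = -646/D + 1 = 1 - 646/D)
c(s, z) = 112 (c(s, z) = 8*14 = 112)
r = -8169 (r = (277 + 112)*(370 - 391) = 389*(-21) = -8169)
t(190) + (598*r + 932) = (-646 + 190)/190 + (598*(-8169) + 932) = (1/190)*(-456) + (-4885062 + 932) = -12/5 - 4884130 = -24420662/5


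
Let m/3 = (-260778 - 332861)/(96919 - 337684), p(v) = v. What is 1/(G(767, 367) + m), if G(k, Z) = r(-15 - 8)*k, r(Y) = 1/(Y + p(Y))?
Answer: -3691730/34248191 ≈ -0.10779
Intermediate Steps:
r(Y) = 1/(2*Y) (r(Y) = 1/(Y + Y) = 1/(2*Y))
m = 593639/80255 (m = 3*((-260778 - 332861)/(96919 - 337684)) = 3*(-593639/(-240765)) = 3*(-593639*(-1/240765)) = 3*(593639/240765) = 593639/80255 ≈ 7.3969)
G(k, Z) = -k/46 (G(k, Z) = (1/(2*(-15 - 8)))*k = ((½)/(-23))*k = ((½)*(-1/23))*k = -k/46)
1/(G(767, 367) + m) = 1/(-1/46*767 + 593639/80255) = 1/(-767/46 + 593639/80255) = 1/(-34248191/3691730) = -3691730/34248191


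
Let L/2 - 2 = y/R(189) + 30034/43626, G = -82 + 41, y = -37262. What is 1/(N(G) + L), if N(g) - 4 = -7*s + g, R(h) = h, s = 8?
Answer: -1374219/662277353 ≈ -0.0020750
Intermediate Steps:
G = -41
N(g) = -52 + g (N(g) = 4 + (-7*8 + g) = 4 + (-56 + g) = -52 + g)
L = -534474986/1374219 (L = 4 + 2*(-37262/189 + 30034/43626) = 4 + 2*(-37262*1/189 + 30034*(1/43626)) = 4 + 2*(-37262/189 + 15017/21813) = 4 + 2*(-269985931/1374219) = 4 - 539971862/1374219 = -534474986/1374219 ≈ -388.93)
1/(N(G) + L) = 1/((-52 - 41) - 534474986/1374219) = 1/(-93 - 534474986/1374219) = 1/(-662277353/1374219) = -1374219/662277353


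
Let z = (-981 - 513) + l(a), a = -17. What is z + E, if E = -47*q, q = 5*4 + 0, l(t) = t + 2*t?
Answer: -2485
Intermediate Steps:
l(t) = 3*t
q = 20 (q = 20 + 0 = 20)
z = -1545 (z = (-981 - 513) + 3*(-17) = -1494 - 51 = -1545)
E = -940 (E = -47*20 = -940)
z + E = -1545 - 940 = -2485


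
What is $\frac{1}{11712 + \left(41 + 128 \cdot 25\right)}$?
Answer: $\frac{1}{14953} \approx 6.6876 \cdot 10^{-5}$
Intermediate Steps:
$\frac{1}{11712 + \left(41 + 128 \cdot 25\right)} = \frac{1}{11712 + \left(41 + 3200\right)} = \frac{1}{11712 + 3241} = \frac{1}{14953}$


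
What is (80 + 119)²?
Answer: 39601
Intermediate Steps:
(80 + 119)² = 199² = 39601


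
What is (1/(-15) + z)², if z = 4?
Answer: 3481/225 ≈ 15.471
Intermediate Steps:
(1/(-15) + z)² = (1/(-15) + 4)² = (-1/15 + 4)² = (59/15)² = 3481/225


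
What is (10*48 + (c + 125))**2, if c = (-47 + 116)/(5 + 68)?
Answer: 1956646756/5329 ≈ 3.6717e+5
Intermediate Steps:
c = 69/73 ≈ 0.94521
(10*48 + (c + 125))**2 = (10*48 + (69/73 + 125))**2 = (480 + 9194/73)**2 = (44234/73)**2 = 1956646756/5329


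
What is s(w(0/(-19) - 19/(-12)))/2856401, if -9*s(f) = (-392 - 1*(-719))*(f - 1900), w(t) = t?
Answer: 2483129/102830436 ≈ 0.024148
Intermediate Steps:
s(f) = 207100/3 - 109*f/3 (s(f) = -(-392 - 1*(-719))*(f - 1900)/9 = -(-392 + 719)*(-1900 + f)/9 = -109*(-1900 + f)/3 = -(-621300 + 327*f)/9 = 207100/3 - 109*f/3)
s(w(0/(-19) - 19/(-12)))/2856401 = (207100/3 - 109*(0/(-19) - 19/(-12))/3)/2856401 = (207100/3 - 109*(0*(-1/19) - 19*(-1/12))/3)*(1/2856401) = (207100/3 - 109*(0 + 19/12)/3)*(1/2856401) = (207100/3 - 109/3*19/12)*(1/2856401) = (207100/3 - 2071/36)*(1/2856401) = (2483129/36)*(1/2856401) = 2483129/102830436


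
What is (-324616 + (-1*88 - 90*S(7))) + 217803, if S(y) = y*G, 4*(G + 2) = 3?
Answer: -212227/2 ≈ -1.0611e+5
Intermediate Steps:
G = -5/4 (G = -2 + (1/4)*3 = -2 + 3/4 = -5/4 ≈ -1.2500)
S(y) = -5*y/4 (S(y) = y*(-5/4) = -5*y/4)
(-324616 + (-1*88 - 90*S(7))) + 217803 = (-324616 + (-1*88 - (-225)*7/2)) + 217803 = (-324616 + (-88 - 90*(-35/4))) + 217803 = (-324616 + (-88 + 1575/2)) + 217803 = (-324616 + 1399/2) + 217803 = -647833/2 + 217803 = -212227/2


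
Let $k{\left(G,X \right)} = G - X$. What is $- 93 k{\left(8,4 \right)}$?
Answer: $-372$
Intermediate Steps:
$- 93 k{\left(8,4 \right)} = - 93 \left(8 - 4\right) = \left(-93\right) 4 = -372$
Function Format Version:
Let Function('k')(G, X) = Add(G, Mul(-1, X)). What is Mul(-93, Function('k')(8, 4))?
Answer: -372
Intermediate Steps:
Mul(-93, Function('k')(8, 4)) = Mul(-93, Add(8, Mul(-1, 4))) = Mul(-93, Add(8, -4)) = Mul(-93, 4) = -372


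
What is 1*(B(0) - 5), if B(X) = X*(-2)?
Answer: -5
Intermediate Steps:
B(X) = -2*X
1*(B(0) - 5) = 1*(-2*0 - 5) = 1*(0 - 5) = 1*(-5) = -5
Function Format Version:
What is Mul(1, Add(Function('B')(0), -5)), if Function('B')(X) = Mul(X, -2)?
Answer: -5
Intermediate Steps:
Function('B')(X) = Mul(-2, X)
Mul(1, Add(Function('B')(0), -5)) = Mul(1, Add(Mul(-2, 0), -5)) = Mul(1, Add(0, -5)) = Mul(1, -5) = -5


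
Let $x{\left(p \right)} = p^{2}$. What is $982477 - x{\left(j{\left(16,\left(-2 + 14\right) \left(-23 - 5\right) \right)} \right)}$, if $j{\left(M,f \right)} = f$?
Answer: $869581$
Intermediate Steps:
$982477 - x{\left(j{\left(16,\left(-2 + 14\right) \left(-23 - 5\right) \right)} \right)} = 982477 - \left(\left(-2 + 14\right) \left(-23 - 5\right)\right)^{2} = 982477 - \left(12 \left(-28\right)\right)^{2} = 982477 - \left(-336\right)^{2} = 982477 - 112896 = 869581$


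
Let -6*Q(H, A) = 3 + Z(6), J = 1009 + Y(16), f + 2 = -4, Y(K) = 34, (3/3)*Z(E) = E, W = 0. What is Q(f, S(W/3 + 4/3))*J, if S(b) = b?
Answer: -3129/2 ≈ -1564.5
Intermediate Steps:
Z(E) = E
f = -6 (f = -2 - 4 = -6)
J = 1043 (J = 1009 + 34 = 1043)
Q(H, A) = -3/2 (Q(H, A) = -(3 + 6)/6 = -⅙*9 = -3/2)
Q(f, S(W/3 + 4/3))*J = -3/2*1043 = -3129/2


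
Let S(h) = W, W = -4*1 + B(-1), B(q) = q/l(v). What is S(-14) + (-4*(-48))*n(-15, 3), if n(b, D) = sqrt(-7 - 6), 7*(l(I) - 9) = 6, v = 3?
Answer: -283/69 + 192*I*sqrt(13) ≈ -4.1014 + 692.27*I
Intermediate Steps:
l(I) = 69/7 (l(I) = 9 + (1/7)*6 = 9 + 6/7 = 69/7)
n(b, D) = I*sqrt(13) (n(b, D) = sqrt(-13) = I*sqrt(13))
B(q) = 7*q/69 (B(q) = q/(69/7) = q*(7/69) = 7*q/69)
W = -283/69 (W = -4*1 + (7/69)*(-1) = -4 - 7/69 = -283/69 ≈ -4.1014)
S(h) = -283/69
S(-14) + (-4*(-48))*n(-15, 3) = -283/69 + (-4*(-48))*(I*sqrt(13)) = -283/69 + 192*(I*sqrt(13)) = -283/69 + 192*I*sqrt(13)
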